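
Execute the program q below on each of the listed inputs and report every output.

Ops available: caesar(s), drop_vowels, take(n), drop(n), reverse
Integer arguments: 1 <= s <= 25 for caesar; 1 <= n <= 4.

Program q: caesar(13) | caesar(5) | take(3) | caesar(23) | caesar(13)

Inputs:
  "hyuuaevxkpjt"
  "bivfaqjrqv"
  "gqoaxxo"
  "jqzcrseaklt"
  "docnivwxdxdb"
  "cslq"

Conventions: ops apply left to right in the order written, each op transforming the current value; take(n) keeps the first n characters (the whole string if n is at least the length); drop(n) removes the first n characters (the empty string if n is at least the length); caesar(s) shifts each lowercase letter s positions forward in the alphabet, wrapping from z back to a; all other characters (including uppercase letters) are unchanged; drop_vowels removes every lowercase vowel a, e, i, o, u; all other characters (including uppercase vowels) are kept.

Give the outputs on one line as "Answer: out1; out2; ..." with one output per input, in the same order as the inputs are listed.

"jaw"; "dkx"; "isq"; "lsb"; "fqe"; "eun"

Execution, op by op:
  "hyuuaevxkpjt" -> "ulhhnrikxcwg" -> "zqmmswnpchbl" -> "zqm" -> "wnj" -> "jaw"
  "bivfaqjrqv" -> "ovisndwedi" -> "tanxsibjin" -> "tan" -> "qxk" -> "dkx"
  "gqoaxxo" -> "tdbnkkb" -> "yigsppg" -> "yig" -> "vfd" -> "isq"
  "jqzcrseaklt" -> "wdmpefrnxyg" -> "birujkwscdl" -> "bir" -> "yfo" -> "lsb"
  "docnivwxdxdb" -> "qbpavijkqkqo" -> "vgufanopvpvt" -> "vgu" -> "sdr" -> "fqe"
  "cslq" -> "pfyd" -> "ukdi" -> "ukd" -> "rha" -> "eun"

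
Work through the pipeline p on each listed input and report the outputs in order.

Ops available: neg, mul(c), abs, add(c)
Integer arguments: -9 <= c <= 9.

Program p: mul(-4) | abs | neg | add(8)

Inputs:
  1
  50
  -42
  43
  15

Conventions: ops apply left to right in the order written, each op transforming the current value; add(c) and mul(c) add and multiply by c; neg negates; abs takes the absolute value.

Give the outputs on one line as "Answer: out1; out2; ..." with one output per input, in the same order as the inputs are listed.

Execution, op by op:
  1 -> -4 -> 4 -> -4 -> 4
  50 -> -200 -> 200 -> -200 -> -192
  -42 -> 168 -> 168 -> -168 -> -160
  43 -> -172 -> 172 -> -172 -> -164
  15 -> -60 -> 60 -> -60 -> -52

4; -192; -160; -164; -52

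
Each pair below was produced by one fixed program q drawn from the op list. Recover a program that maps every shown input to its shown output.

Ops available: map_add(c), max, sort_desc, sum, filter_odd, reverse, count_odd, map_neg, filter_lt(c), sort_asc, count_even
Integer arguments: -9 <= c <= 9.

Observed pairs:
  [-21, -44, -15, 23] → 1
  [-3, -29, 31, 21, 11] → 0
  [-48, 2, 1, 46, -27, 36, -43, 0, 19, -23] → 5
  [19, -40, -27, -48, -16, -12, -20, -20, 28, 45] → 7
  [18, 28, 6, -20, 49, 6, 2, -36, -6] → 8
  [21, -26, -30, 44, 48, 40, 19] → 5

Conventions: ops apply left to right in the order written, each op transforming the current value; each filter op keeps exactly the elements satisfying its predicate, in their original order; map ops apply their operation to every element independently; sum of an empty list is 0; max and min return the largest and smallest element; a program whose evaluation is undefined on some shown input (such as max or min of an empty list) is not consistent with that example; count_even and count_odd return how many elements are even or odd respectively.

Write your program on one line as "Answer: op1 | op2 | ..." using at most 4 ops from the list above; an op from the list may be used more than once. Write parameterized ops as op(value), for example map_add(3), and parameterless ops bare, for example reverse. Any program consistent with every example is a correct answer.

reverse | map_add(7) | reverse | count_odd

Check, running the answer program on each example:
  [-21, -44, -15, 23] -> [23, -15, -44, -21] -> [30, -8, -37, -14] -> [-14, -37, -8, 30] -> 1
  [-3, -29, 31, 21, 11] -> [11, 21, 31, -29, -3] -> [18, 28, 38, -22, 4] -> [4, -22, 38, 28, 18] -> 0
  [-48, 2, 1, 46, -27, 36, -43, 0, 19, -23] -> [-23, 19, 0, -43, 36, -27, 46, 1, 2, -48] -> [-16, 26, 7, -36, 43, -20, 53, 8, 9, -41] -> [-41, 9, 8, 53, -20, 43, -36, 7, 26, -16] -> 5
  [19, -40, -27, -48, -16, -12, -20, -20, 28, 45] -> [45, 28, -20, -20, -12, -16, -48, -27, -40, 19] -> [52, 35, -13, -13, -5, -9, -41, -20, -33, 26] -> [26, -33, -20, -41, -9, -5, -13, -13, 35, 52] -> 7
  [18, 28, 6, -20, 49, 6, 2, -36, -6] -> [-6, -36, 2, 6, 49, -20, 6, 28, 18] -> [1, -29, 9, 13, 56, -13, 13, 35, 25] -> [25, 35, 13, -13, 56, 13, 9, -29, 1] -> 8
  [21, -26, -30, 44, 48, 40, 19] -> [19, 40, 48, 44, -30, -26, 21] -> [26, 47, 55, 51, -23, -19, 28] -> [28, -19, -23, 51, 55, 47, 26] -> 5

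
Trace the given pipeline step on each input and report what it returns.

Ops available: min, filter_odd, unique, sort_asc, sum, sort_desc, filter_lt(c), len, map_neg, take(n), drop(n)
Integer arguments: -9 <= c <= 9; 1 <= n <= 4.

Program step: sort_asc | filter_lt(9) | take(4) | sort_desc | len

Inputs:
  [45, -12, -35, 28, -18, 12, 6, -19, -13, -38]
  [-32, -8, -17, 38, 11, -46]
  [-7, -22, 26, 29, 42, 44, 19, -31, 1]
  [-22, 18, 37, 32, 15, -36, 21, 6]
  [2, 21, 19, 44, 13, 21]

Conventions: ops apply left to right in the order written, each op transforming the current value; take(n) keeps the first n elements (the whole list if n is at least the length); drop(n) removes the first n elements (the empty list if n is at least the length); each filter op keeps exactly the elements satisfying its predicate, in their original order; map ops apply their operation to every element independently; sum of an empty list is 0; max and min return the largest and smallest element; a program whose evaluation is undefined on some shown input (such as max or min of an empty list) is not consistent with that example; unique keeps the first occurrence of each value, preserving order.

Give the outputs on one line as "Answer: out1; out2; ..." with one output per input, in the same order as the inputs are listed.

Execution, op by op:
  [45, -12, -35, 28, -18, 12, 6, -19, -13, -38] -> [-38, -35, -19, -18, -13, -12, 6, 12, 28, 45] -> [-38, -35, -19, -18, -13, -12, 6] -> [-38, -35, -19, -18] -> [-18, -19, -35, -38] -> 4
  [-32, -8, -17, 38, 11, -46] -> [-46, -32, -17, -8, 11, 38] -> [-46, -32, -17, -8] -> [-46, -32, -17, -8] -> [-8, -17, -32, -46] -> 4
  [-7, -22, 26, 29, 42, 44, 19, -31, 1] -> [-31, -22, -7, 1, 19, 26, 29, 42, 44] -> [-31, -22, -7, 1] -> [-31, -22, -7, 1] -> [1, -7, -22, -31] -> 4
  [-22, 18, 37, 32, 15, -36, 21, 6] -> [-36, -22, 6, 15, 18, 21, 32, 37] -> [-36, -22, 6] -> [-36, -22, 6] -> [6, -22, -36] -> 3
  [2, 21, 19, 44, 13, 21] -> [2, 13, 19, 21, 21, 44] -> [2] -> [2] -> [2] -> 1

4; 4; 4; 3; 1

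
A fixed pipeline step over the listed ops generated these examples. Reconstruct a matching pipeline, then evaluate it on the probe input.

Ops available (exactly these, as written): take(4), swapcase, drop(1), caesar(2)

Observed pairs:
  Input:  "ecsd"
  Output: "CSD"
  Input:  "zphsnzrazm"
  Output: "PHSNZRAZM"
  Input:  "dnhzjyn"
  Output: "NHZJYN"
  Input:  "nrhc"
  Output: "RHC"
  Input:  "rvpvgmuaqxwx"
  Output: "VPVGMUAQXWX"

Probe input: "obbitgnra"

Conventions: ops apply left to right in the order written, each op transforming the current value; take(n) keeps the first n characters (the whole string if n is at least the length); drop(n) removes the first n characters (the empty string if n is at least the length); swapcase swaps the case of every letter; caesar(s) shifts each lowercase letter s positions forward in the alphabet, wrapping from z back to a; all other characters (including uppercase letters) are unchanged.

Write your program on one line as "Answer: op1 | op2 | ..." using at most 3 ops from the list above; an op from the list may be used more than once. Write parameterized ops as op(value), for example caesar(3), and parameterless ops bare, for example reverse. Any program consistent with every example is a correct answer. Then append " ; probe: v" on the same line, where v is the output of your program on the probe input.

swapcase | drop(1) ; probe: "BBITGNRA"

Check, running the answer program on each example:
  "ecsd" -> "ECSD" -> "CSD"
  "zphsnzrazm" -> "ZPHSNZRAZM" -> "PHSNZRAZM"
  "dnhzjyn" -> "DNHZJYN" -> "NHZJYN"
  "nrhc" -> "NRHC" -> "RHC"
  "rvpvgmuaqxwx" -> "RVPVGMUAQXWX" -> "VPVGMUAQXWX"
  probe: "obbitgnra" -> "OBBITGNRA" -> "BBITGNRA"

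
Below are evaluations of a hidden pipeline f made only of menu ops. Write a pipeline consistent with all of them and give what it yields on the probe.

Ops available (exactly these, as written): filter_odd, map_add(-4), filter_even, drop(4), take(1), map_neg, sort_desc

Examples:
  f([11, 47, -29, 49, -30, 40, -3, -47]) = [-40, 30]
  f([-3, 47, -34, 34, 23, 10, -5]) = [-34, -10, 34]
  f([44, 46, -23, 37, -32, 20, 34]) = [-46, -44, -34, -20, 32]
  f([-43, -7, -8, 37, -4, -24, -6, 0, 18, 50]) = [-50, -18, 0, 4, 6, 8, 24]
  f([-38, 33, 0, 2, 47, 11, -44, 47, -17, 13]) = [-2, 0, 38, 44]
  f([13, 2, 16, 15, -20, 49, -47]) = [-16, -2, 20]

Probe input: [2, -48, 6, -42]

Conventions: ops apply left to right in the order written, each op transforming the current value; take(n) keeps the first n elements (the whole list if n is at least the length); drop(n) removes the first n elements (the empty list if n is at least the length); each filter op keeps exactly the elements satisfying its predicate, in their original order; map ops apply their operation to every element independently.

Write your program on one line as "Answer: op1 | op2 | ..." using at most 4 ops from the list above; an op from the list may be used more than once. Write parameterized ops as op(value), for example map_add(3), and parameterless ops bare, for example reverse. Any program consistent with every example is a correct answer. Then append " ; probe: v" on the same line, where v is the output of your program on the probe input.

filter_even | sort_desc | map_neg ; probe: [-6, -2, 42, 48]

Check, running the answer program on each example:
  [11, 47, -29, 49, -30, 40, -3, -47] -> [-30, 40] -> [40, -30] -> [-40, 30]
  [-3, 47, -34, 34, 23, 10, -5] -> [-34, 34, 10] -> [34, 10, -34] -> [-34, -10, 34]
  [44, 46, -23, 37, -32, 20, 34] -> [44, 46, -32, 20, 34] -> [46, 44, 34, 20, -32] -> [-46, -44, -34, -20, 32]
  [-43, -7, -8, 37, -4, -24, -6, 0, 18, 50] -> [-8, -4, -24, -6, 0, 18, 50] -> [50, 18, 0, -4, -6, -8, -24] -> [-50, -18, 0, 4, 6, 8, 24]
  [-38, 33, 0, 2, 47, 11, -44, 47, -17, 13] -> [-38, 0, 2, -44] -> [2, 0, -38, -44] -> [-2, 0, 38, 44]
  [13, 2, 16, 15, -20, 49, -47] -> [2, 16, -20] -> [16, 2, -20] -> [-16, -2, 20]
  probe: [2, -48, 6, -42] -> [2, -48, 6, -42] -> [6, 2, -42, -48] -> [-6, -2, 42, 48]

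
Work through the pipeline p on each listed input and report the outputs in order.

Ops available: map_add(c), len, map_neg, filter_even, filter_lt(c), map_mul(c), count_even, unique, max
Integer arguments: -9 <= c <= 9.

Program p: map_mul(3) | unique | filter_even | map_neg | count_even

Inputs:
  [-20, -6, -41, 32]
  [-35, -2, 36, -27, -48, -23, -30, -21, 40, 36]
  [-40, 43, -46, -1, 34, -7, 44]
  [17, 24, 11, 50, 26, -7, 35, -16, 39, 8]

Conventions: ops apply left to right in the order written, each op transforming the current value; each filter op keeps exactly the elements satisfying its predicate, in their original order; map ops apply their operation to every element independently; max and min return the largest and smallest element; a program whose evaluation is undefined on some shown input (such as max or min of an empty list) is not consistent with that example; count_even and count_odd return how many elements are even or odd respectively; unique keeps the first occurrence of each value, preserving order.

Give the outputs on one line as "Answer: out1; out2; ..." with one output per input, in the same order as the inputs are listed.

3; 5; 4; 5

Execution, op by op:
  [-20, -6, -41, 32] -> [-60, -18, -123, 96] -> [-60, -18, -123, 96] -> [-60, -18, 96] -> [60, 18, -96] -> 3
  [-35, -2, 36, -27, -48, -23, -30, -21, 40, 36] -> [-105, -6, 108, -81, -144, -69, -90, -63, 120, 108] -> [-105, -6, 108, -81, -144, -69, -90, -63, 120] -> [-6, 108, -144, -90, 120] -> [6, -108, 144, 90, -120] -> 5
  [-40, 43, -46, -1, 34, -7, 44] -> [-120, 129, -138, -3, 102, -21, 132] -> [-120, 129, -138, -3, 102, -21, 132] -> [-120, -138, 102, 132] -> [120, 138, -102, -132] -> 4
  [17, 24, 11, 50, 26, -7, 35, -16, 39, 8] -> [51, 72, 33, 150, 78, -21, 105, -48, 117, 24] -> [51, 72, 33, 150, 78, -21, 105, -48, 117, 24] -> [72, 150, 78, -48, 24] -> [-72, -150, -78, 48, -24] -> 5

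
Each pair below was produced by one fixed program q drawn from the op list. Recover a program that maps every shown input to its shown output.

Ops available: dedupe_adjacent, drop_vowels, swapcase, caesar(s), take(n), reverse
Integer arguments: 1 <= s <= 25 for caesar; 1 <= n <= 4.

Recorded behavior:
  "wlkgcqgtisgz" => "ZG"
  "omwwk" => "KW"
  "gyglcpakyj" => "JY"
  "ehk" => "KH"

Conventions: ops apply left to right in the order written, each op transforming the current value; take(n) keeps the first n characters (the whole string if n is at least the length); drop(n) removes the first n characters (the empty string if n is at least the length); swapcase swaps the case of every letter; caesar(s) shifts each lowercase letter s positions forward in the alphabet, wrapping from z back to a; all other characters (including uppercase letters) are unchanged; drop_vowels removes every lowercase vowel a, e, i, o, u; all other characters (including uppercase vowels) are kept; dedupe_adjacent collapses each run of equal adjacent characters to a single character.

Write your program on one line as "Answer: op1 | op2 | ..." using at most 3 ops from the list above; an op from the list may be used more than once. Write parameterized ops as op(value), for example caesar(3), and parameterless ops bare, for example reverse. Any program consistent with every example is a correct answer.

reverse | swapcase | take(2)

Check, running the answer program on each example:
  "wlkgcqgtisgz" -> "zgsitgqcgklw" -> "ZGSITGQCGKLW" -> "ZG"
  "omwwk" -> "kwwmo" -> "KWWMO" -> "KW"
  "gyglcpakyj" -> "jykapclgyg" -> "JYKAPCLGYG" -> "JY"
  "ehk" -> "khe" -> "KHE" -> "KH"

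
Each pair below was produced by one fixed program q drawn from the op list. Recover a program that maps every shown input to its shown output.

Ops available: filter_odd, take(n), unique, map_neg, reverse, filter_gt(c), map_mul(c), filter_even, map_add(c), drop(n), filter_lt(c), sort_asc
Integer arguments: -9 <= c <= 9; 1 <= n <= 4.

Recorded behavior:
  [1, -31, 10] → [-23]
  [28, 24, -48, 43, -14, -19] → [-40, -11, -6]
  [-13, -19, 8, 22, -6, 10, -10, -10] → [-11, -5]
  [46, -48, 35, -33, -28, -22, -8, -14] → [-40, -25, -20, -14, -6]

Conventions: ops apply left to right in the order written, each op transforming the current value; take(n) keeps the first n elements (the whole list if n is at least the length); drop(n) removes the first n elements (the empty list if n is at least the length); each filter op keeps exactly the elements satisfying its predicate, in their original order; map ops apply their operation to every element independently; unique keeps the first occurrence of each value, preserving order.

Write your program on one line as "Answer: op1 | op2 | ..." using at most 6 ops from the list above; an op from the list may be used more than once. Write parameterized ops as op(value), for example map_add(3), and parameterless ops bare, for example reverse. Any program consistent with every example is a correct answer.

reverse | map_add(8) | sort_asc | filter_lt(8) | filter_lt(-2)

Check, running the answer program on each example:
  [1, -31, 10] -> [10, -31, 1] -> [18, -23, 9] -> [-23, 9, 18] -> [-23] -> [-23]
  [28, 24, -48, 43, -14, -19] -> [-19, -14, 43, -48, 24, 28] -> [-11, -6, 51, -40, 32, 36] -> [-40, -11, -6, 32, 36, 51] -> [-40, -11, -6] -> [-40, -11, -6]
  [-13, -19, 8, 22, -6, 10, -10, -10] -> [-10, -10, 10, -6, 22, 8, -19, -13] -> [-2, -2, 18, 2, 30, 16, -11, -5] -> [-11, -5, -2, -2, 2, 16, 18, 30] -> [-11, -5, -2, -2, 2] -> [-11, -5]
  [46, -48, 35, -33, -28, -22, -8, -14] -> [-14, -8, -22, -28, -33, 35, -48, 46] -> [-6, 0, -14, -20, -25, 43, -40, 54] -> [-40, -25, -20, -14, -6, 0, 43, 54] -> [-40, -25, -20, -14, -6, 0] -> [-40, -25, -20, -14, -6]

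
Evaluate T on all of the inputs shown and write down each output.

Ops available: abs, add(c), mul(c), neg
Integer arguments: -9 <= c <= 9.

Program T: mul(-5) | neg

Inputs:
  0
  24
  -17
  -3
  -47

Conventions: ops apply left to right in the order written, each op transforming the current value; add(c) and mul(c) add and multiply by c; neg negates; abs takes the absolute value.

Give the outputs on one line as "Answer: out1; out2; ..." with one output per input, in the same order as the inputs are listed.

Execution, op by op:
  0 -> 0 -> 0
  24 -> -120 -> 120
  -17 -> 85 -> -85
  -3 -> 15 -> -15
  -47 -> 235 -> -235

0; 120; -85; -15; -235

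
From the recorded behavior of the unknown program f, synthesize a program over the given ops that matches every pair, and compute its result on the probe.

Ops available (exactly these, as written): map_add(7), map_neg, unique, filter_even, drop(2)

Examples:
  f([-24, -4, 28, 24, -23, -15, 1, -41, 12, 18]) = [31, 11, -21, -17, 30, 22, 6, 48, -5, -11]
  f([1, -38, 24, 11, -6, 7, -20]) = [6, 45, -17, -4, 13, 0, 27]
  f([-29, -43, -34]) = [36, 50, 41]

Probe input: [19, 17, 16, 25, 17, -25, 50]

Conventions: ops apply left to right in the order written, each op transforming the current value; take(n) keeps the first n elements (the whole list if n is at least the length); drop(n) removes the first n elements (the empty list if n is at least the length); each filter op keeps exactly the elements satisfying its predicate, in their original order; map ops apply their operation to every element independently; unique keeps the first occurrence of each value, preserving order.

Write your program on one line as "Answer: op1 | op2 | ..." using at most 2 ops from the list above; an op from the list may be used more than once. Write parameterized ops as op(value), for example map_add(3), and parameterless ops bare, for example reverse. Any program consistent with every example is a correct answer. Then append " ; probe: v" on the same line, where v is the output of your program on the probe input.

map_neg | map_add(7) ; probe: [-12, -10, -9, -18, -10, 32, -43]

Check, running the answer program on each example:
  [-24, -4, 28, 24, -23, -15, 1, -41, 12, 18] -> [24, 4, -28, -24, 23, 15, -1, 41, -12, -18] -> [31, 11, -21, -17, 30, 22, 6, 48, -5, -11]
  [1, -38, 24, 11, -6, 7, -20] -> [-1, 38, -24, -11, 6, -7, 20] -> [6, 45, -17, -4, 13, 0, 27]
  [-29, -43, -34] -> [29, 43, 34] -> [36, 50, 41]
  probe: [19, 17, 16, 25, 17, -25, 50] -> [-19, -17, -16, -25, -17, 25, -50] -> [-12, -10, -9, -18, -10, 32, -43]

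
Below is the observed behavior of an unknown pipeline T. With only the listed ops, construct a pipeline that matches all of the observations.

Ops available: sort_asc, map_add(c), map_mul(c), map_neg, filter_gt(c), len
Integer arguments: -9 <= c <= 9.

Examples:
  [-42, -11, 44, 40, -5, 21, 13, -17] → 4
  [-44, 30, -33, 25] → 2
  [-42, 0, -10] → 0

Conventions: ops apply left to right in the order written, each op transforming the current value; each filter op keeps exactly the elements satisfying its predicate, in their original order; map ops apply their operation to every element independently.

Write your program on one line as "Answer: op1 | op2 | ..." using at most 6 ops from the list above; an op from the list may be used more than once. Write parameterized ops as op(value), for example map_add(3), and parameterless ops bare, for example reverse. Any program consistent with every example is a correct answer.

sort_asc | filter_gt(3) | map_add(-2) | map_neg | len

Check, running the answer program on each example:
  [-42, -11, 44, 40, -5, 21, 13, -17] -> [-42, -17, -11, -5, 13, 21, 40, 44] -> [13, 21, 40, 44] -> [11, 19, 38, 42] -> [-11, -19, -38, -42] -> 4
  [-44, 30, -33, 25] -> [-44, -33, 25, 30] -> [25, 30] -> [23, 28] -> [-23, -28] -> 2
  [-42, 0, -10] -> [-42, -10, 0] -> [] -> [] -> [] -> 0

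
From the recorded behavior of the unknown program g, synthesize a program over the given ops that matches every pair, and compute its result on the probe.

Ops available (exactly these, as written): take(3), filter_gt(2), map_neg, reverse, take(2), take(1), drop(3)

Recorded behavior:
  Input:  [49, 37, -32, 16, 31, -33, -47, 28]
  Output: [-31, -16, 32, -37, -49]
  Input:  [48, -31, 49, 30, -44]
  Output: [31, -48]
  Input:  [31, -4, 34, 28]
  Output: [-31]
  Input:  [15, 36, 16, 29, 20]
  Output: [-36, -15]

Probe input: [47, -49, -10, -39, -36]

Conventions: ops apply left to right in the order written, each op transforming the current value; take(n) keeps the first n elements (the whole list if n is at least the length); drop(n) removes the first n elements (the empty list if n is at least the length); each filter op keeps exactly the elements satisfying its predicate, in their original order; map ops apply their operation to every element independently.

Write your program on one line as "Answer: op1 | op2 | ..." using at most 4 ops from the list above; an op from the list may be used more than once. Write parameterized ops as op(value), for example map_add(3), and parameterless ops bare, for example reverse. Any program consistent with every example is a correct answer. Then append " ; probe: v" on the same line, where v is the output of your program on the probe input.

reverse | map_neg | drop(3) ; probe: [49, -47]

Check, running the answer program on each example:
  [49, 37, -32, 16, 31, -33, -47, 28] -> [28, -47, -33, 31, 16, -32, 37, 49] -> [-28, 47, 33, -31, -16, 32, -37, -49] -> [-31, -16, 32, -37, -49]
  [48, -31, 49, 30, -44] -> [-44, 30, 49, -31, 48] -> [44, -30, -49, 31, -48] -> [31, -48]
  [31, -4, 34, 28] -> [28, 34, -4, 31] -> [-28, -34, 4, -31] -> [-31]
  [15, 36, 16, 29, 20] -> [20, 29, 16, 36, 15] -> [-20, -29, -16, -36, -15] -> [-36, -15]
  probe: [47, -49, -10, -39, -36] -> [-36, -39, -10, -49, 47] -> [36, 39, 10, 49, -47] -> [49, -47]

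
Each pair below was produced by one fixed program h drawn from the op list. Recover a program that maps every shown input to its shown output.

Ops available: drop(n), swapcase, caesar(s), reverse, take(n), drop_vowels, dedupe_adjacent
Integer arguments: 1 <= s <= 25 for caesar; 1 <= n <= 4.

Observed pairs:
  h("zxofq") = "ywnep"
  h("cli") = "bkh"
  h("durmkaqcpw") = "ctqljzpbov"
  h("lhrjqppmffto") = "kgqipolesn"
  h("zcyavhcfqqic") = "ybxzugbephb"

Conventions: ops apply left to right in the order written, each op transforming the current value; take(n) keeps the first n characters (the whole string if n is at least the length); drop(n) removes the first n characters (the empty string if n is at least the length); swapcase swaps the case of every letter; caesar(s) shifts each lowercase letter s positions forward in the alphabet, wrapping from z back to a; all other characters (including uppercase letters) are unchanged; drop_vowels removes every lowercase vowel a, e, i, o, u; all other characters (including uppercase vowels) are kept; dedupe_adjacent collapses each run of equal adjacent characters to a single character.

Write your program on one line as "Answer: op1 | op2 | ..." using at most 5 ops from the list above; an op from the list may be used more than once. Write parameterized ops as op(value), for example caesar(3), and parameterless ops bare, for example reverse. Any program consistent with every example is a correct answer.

reverse | caesar(25) | dedupe_adjacent | reverse

Check, running the answer program on each example:
  "zxofq" -> "qfoxz" -> "penwy" -> "penwy" -> "ywnep"
  "cli" -> "ilc" -> "hkb" -> "hkb" -> "bkh"
  "durmkaqcpw" -> "wpcqakmrud" -> "vobpzjlqtc" -> "vobpzjlqtc" -> "ctqljzpbov"
  "lhrjqppmffto" -> "otffmppqjrhl" -> "nseeloopiqgk" -> "nselopiqgk" -> "kgqipolesn"
  "zcyavhcfqqic" -> "ciqqfchvaycz" -> "bhppebguzxby" -> "bhpebguzxby" -> "ybxzugbephb"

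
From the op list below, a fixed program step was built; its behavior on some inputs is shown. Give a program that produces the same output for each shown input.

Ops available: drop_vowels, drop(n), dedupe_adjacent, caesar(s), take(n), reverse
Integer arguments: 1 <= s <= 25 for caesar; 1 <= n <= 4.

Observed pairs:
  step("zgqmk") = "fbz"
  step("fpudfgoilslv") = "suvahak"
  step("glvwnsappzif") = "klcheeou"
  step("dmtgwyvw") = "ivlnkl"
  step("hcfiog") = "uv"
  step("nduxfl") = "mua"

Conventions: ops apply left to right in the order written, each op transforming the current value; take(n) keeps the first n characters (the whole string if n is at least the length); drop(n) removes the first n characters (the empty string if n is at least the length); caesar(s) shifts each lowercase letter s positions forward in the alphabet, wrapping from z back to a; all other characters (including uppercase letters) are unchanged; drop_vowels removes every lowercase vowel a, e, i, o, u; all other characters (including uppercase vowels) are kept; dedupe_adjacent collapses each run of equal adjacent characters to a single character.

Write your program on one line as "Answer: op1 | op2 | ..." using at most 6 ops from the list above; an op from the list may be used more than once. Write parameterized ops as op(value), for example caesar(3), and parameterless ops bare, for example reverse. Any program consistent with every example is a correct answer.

reverse | drop_vowels | caesar(15) | reverse | drop(2)

Check, running the answer program on each example:
  "zgqmk" -> "kmqgz" -> "kmqgz" -> "zbfvo" -> "ovfbz" -> "fbz"
  "fpudfgoilslv" -> "vlsliogfdupf" -> "vlslgfdpf" -> "kahavuseu" -> "uesuvahak" -> "suvahak"
  "glvwnsappzif" -> "fizppasnwvlg" -> "fzppsnwvlg" -> "uoeehclkav" -> "vaklcheeou" -> "klcheeou"
  "dmtgwyvw" -> "wvywgtmd" -> "wvywgtmd" -> "lknlvibs" -> "sbivlnkl" -> "ivlnkl"
  "hcfiog" -> "goifch" -> "gfch" -> "vurw" -> "wruv" -> "uv"
  "nduxfl" -> "lfxudn" -> "lfxdn" -> "aumsc" -> "csmua" -> "mua"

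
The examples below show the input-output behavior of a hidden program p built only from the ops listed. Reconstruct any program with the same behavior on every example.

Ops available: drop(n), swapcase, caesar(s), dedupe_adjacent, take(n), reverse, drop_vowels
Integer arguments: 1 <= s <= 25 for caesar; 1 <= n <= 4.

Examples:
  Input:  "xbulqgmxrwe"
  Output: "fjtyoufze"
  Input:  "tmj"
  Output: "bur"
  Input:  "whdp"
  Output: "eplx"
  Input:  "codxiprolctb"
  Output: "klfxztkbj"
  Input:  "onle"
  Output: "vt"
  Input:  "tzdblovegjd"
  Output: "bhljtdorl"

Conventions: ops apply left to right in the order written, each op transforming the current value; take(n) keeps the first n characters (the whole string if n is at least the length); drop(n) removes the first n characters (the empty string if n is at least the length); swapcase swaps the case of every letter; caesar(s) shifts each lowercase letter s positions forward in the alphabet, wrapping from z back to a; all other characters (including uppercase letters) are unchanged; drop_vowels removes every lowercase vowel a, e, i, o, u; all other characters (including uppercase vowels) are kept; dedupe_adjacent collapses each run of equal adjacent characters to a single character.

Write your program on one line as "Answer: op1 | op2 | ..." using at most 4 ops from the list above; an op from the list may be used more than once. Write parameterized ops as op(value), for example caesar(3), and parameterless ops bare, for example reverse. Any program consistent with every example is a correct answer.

drop_vowels | caesar(4) | caesar(4)

Check, running the answer program on each example:
  "xbulqgmxrwe" -> "xblqgmxrw" -> "bfpukqbva" -> "fjtyoufze"
  "tmj" -> "tmj" -> "xqn" -> "bur"
  "whdp" -> "whdp" -> "alht" -> "eplx"
  "codxiprolctb" -> "cdxprlctb" -> "ghbtvpgxf" -> "klfxztkbj"
  "onle" -> "nl" -> "rp" -> "vt"
  "tzdblovegjd" -> "tzdblvgjd" -> "xdhfpzknh" -> "bhljtdorl"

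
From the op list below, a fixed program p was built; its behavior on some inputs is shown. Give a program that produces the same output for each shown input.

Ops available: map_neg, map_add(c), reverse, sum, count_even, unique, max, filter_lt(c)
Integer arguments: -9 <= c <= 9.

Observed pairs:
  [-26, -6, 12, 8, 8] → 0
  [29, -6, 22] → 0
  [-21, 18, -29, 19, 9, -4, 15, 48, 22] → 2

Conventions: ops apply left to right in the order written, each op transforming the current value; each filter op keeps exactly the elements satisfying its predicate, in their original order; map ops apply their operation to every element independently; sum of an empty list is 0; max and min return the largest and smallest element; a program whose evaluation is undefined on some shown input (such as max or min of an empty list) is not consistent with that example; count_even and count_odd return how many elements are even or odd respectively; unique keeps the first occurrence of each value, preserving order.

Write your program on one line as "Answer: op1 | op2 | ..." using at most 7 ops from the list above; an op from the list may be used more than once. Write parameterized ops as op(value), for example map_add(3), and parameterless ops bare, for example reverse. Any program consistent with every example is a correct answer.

filter_lt(6) | map_add(9) | map_add(-2) | map_add(6) | filter_lt(7) | count_even

Check, running the answer program on each example:
  [-26, -6, 12, 8, 8] -> [-26, -6] -> [-17, 3] -> [-19, 1] -> [-13, 7] -> [-13] -> 0
  [29, -6, 22] -> [-6] -> [3] -> [1] -> [7] -> [] -> 0
  [-21, 18, -29, 19, 9, -4, 15, 48, 22] -> [-21, -29, -4] -> [-12, -20, 5] -> [-14, -22, 3] -> [-8, -16, 9] -> [-8, -16] -> 2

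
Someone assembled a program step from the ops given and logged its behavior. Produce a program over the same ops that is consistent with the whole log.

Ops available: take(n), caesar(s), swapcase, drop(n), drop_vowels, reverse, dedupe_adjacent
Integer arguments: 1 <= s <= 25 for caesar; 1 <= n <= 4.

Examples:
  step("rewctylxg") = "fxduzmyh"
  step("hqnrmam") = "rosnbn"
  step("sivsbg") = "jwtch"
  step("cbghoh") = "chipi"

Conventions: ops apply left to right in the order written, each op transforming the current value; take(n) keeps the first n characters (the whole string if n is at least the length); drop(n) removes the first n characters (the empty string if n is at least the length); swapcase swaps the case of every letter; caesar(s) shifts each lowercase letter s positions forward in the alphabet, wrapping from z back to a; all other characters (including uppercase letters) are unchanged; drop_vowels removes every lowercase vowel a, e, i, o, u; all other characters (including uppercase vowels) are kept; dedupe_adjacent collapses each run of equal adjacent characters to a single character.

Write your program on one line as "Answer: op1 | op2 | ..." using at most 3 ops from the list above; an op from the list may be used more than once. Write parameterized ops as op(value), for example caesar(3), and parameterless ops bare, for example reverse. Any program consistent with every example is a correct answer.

drop(1) | caesar(1)

Check, running the answer program on each example:
  "rewctylxg" -> "ewctylxg" -> "fxduzmyh"
  "hqnrmam" -> "qnrmam" -> "rosnbn"
  "sivsbg" -> "ivsbg" -> "jwtch"
  "cbghoh" -> "bghoh" -> "chipi"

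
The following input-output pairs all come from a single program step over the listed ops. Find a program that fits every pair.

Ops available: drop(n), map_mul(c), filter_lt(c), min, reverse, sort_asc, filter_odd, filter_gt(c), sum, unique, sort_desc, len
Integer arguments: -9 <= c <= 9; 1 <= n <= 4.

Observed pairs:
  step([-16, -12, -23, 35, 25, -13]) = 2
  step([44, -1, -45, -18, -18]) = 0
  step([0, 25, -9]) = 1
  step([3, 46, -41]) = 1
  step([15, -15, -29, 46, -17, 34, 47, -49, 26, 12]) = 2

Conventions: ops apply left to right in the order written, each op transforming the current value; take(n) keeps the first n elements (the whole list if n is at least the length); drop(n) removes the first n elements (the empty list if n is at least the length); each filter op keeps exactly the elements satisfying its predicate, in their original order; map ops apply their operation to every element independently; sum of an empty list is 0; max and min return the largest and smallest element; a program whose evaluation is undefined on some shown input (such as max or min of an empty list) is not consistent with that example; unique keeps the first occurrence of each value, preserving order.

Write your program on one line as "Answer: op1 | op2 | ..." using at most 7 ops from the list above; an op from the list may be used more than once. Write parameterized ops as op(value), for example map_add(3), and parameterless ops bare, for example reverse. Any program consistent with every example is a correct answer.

sort_asc | filter_gt(-5) | sort_desc | filter_odd | filter_gt(1) | len

Check, running the answer program on each example:
  [-16, -12, -23, 35, 25, -13] -> [-23, -16, -13, -12, 25, 35] -> [25, 35] -> [35, 25] -> [35, 25] -> [35, 25] -> 2
  [44, -1, -45, -18, -18] -> [-45, -18, -18, -1, 44] -> [-1, 44] -> [44, -1] -> [-1] -> [] -> 0
  [0, 25, -9] -> [-9, 0, 25] -> [0, 25] -> [25, 0] -> [25] -> [25] -> 1
  [3, 46, -41] -> [-41, 3, 46] -> [3, 46] -> [46, 3] -> [3] -> [3] -> 1
  [15, -15, -29, 46, -17, 34, 47, -49, 26, 12] -> [-49, -29, -17, -15, 12, 15, 26, 34, 46, 47] -> [12, 15, 26, 34, 46, 47] -> [47, 46, 34, 26, 15, 12] -> [47, 15] -> [47, 15] -> 2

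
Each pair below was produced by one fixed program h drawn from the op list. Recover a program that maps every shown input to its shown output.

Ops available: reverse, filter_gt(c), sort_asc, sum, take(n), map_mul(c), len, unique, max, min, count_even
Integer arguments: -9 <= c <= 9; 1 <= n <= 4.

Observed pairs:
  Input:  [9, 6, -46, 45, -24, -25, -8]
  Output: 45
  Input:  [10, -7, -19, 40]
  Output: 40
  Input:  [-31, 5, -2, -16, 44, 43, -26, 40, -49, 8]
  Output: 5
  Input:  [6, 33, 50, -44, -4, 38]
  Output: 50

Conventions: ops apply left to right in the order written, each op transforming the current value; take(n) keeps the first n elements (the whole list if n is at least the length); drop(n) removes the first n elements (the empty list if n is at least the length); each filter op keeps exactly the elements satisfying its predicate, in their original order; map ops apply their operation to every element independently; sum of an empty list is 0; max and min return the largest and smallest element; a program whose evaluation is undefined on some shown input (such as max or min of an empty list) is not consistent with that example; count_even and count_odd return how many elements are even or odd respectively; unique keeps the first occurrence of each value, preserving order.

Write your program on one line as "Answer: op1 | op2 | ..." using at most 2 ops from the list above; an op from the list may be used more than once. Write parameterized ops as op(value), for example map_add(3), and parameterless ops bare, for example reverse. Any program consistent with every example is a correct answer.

take(4) | max

Check, running the answer program on each example:
  [9, 6, -46, 45, -24, -25, -8] -> [9, 6, -46, 45] -> 45
  [10, -7, -19, 40] -> [10, -7, -19, 40] -> 40
  [-31, 5, -2, -16, 44, 43, -26, 40, -49, 8] -> [-31, 5, -2, -16] -> 5
  [6, 33, 50, -44, -4, 38] -> [6, 33, 50, -44] -> 50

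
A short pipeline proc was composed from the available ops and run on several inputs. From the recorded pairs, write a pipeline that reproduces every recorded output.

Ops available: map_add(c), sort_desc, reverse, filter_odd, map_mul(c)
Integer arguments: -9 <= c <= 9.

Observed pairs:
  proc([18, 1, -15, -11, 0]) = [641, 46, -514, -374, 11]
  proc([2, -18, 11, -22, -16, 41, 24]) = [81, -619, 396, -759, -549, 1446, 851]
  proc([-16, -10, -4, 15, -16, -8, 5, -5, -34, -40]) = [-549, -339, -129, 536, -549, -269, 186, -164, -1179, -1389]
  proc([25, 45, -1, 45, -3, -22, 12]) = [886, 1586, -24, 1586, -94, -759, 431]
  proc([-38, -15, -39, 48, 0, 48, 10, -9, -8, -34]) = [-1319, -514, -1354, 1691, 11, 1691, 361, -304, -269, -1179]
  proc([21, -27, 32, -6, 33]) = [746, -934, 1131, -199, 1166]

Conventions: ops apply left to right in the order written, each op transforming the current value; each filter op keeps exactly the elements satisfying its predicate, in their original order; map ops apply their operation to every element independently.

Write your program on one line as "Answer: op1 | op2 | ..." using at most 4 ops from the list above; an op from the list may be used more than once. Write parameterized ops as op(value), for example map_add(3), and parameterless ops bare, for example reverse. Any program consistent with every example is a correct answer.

map_mul(-5) | map_mul(-7) | map_add(2) | map_add(9)

Check, running the answer program on each example:
  [18, 1, -15, -11, 0] -> [-90, -5, 75, 55, 0] -> [630, 35, -525, -385, 0] -> [632, 37, -523, -383, 2] -> [641, 46, -514, -374, 11]
  [2, -18, 11, -22, -16, 41, 24] -> [-10, 90, -55, 110, 80, -205, -120] -> [70, -630, 385, -770, -560, 1435, 840] -> [72, -628, 387, -768, -558, 1437, 842] -> [81, -619, 396, -759, -549, 1446, 851]
  [-16, -10, -4, 15, -16, -8, 5, -5, -34, -40] -> [80, 50, 20, -75, 80, 40, -25, 25, 170, 200] -> [-560, -350, -140, 525, -560, -280, 175, -175, -1190, -1400] -> [-558, -348, -138, 527, -558, -278, 177, -173, -1188, -1398] -> [-549, -339, -129, 536, -549, -269, 186, -164, -1179, -1389]
  [25, 45, -1, 45, -3, -22, 12] -> [-125, -225, 5, -225, 15, 110, -60] -> [875, 1575, -35, 1575, -105, -770, 420] -> [877, 1577, -33, 1577, -103, -768, 422] -> [886, 1586, -24, 1586, -94, -759, 431]
  [-38, -15, -39, 48, 0, 48, 10, -9, -8, -34] -> [190, 75, 195, -240, 0, -240, -50, 45, 40, 170] -> [-1330, -525, -1365, 1680, 0, 1680, 350, -315, -280, -1190] -> [-1328, -523, -1363, 1682, 2, 1682, 352, -313, -278, -1188] -> [-1319, -514, -1354, 1691, 11, 1691, 361, -304, -269, -1179]
  [21, -27, 32, -6, 33] -> [-105, 135, -160, 30, -165] -> [735, -945, 1120, -210, 1155] -> [737, -943, 1122, -208, 1157] -> [746, -934, 1131, -199, 1166]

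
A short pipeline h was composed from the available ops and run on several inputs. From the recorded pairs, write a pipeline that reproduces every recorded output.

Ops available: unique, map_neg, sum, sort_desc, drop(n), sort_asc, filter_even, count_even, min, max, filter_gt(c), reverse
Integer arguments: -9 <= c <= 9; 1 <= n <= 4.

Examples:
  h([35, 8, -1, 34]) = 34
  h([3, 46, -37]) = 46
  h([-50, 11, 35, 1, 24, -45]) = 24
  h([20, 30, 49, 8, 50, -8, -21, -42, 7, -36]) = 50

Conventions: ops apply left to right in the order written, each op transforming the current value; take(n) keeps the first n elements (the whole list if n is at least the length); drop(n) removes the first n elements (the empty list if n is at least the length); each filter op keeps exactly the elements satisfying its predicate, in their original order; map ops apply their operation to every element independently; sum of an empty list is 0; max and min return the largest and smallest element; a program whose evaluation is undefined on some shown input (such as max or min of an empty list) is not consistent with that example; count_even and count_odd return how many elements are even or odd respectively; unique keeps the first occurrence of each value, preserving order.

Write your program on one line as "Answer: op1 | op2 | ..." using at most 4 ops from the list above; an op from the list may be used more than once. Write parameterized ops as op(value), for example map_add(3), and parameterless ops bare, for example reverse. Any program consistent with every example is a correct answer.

filter_gt(-3) | reverse | filter_even | max

Check, running the answer program on each example:
  [35, 8, -1, 34] -> [35, 8, -1, 34] -> [34, -1, 8, 35] -> [34, 8] -> 34
  [3, 46, -37] -> [3, 46] -> [46, 3] -> [46] -> 46
  [-50, 11, 35, 1, 24, -45] -> [11, 35, 1, 24] -> [24, 1, 35, 11] -> [24] -> 24
  [20, 30, 49, 8, 50, -8, -21, -42, 7, -36] -> [20, 30, 49, 8, 50, 7] -> [7, 50, 8, 49, 30, 20] -> [50, 8, 30, 20] -> 50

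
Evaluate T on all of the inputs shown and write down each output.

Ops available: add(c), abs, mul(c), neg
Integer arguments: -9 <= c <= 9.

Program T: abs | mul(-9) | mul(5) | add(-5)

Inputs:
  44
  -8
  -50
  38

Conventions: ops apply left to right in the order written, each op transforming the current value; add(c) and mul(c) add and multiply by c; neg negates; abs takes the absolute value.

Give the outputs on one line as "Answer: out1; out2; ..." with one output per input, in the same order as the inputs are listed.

Execution, op by op:
  44 -> 44 -> -396 -> -1980 -> -1985
  -8 -> 8 -> -72 -> -360 -> -365
  -50 -> 50 -> -450 -> -2250 -> -2255
  38 -> 38 -> -342 -> -1710 -> -1715

-1985; -365; -2255; -1715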